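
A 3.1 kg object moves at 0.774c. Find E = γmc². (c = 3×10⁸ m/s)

γ = 1/√(1 - 0.774²) = 1.5793
mc² = 3.1 × (3×10⁸)² = 2.790×10¹⁷ J
E = γmc² = 1.5793 × 2.790×10¹⁷ = 4.406×10¹⁷ J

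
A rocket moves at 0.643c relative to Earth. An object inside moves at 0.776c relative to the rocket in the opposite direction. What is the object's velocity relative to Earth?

Object's velocity in rocket frame is u' = -0.776c
u = (u' + v)/(1 + u'v/c²) = (v - 0.776)/(1 - 0.776·v/c²)
Numerator: 0.643 - 0.776 = -0.133
Denominator: 1 - 0.498968 = 0.501032
u = -0.133/0.501032 = -0.2655c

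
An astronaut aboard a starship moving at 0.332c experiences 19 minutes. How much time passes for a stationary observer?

Proper time Δt₀ = 19 minutes
γ = 1/√(1 - 0.332²) = 1.060
Δt = γΔt₀ = 1.060 × 19 = 20.14 minutes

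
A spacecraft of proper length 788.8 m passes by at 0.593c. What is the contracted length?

Proper length L₀ = 788.8 m
γ = 1/√(1 - 0.593²) = 1.242
L = L₀/γ = 788.8/1.242 = 635.1 m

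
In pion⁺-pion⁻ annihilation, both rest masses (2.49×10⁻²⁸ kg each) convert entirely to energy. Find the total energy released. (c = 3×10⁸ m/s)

Both particles have the same rest mass, so total mass = 2m
E = 2m·c² = 2 × 2.49×10⁻²⁸ × (3×10⁸)²
= 2 × 2.49×10⁻²⁸ × 9×10¹⁶
= 4.482×10⁻¹¹ J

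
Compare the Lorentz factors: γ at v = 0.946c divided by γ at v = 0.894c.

γ₁ = 1/√(1 - 0.946²) = 3.085
γ₂ = 1/√(1 - 0.894²) = 2.232
γ₁/γ₂ = 3.085/2.232 = 1.382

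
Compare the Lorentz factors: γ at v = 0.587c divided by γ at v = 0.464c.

γ₁ = 1/√(1 - 0.587²) = 1.235
γ₂ = 1/√(1 - 0.464²) = 1.129
γ₁/γ₂ = 1.235/1.129 = 1.094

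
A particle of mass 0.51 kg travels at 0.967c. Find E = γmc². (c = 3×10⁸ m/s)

γ = 1/√(1 - 0.967²) = 3.925
mc² = 0.51 × (3×10⁸)² = 4.590×10¹⁶ J
E = γmc² = 3.925 × 4.590×10¹⁶ = 1.802×10¹⁷ J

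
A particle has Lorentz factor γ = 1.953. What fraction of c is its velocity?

From γ = 1/√(1 - v²/c²):
1/γ² = 1/1.953² = 0.2622
v²/c² = 1 - 0.2622 = 0.7378
v/c = √(0.7378) = 0.8590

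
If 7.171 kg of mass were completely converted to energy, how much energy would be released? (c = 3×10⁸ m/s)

Using E = mc²:
c² = (3×10⁸)² = 9×10¹⁶ m²/s²
E = 7.171 × 9×10¹⁶ = 6.454×10¹⁷ J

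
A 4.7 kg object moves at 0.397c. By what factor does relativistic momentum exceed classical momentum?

p_rel = γmv, p_class = mv
Ratio = γ = 1/√(1 - 0.397²) = 1.090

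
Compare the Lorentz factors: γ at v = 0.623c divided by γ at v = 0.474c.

γ₁ = 1/√(1 - 0.623²) = 1.2784
γ₂ = 1/√(1 - 0.474²) = 1.1357
γ₁/γ₂ = 1.2784/1.1357 = 1.126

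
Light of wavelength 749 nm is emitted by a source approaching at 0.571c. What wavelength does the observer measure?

β = 0.571
Wavelength Doppler factor = √(0.429/1.571) = √(0.2731) = 0.5226
λ_obs = 749 × 0.5226 = 391.4 nm (blueshift)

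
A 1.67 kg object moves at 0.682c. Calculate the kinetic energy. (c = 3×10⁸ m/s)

γ = 1/√(1 - 0.682²) = 1.3673
γ - 1 = 0.3673
KE = (γ-1)mc² = 0.3673 × 1.67 × (3×10⁸)² = 5.521×10¹⁶ J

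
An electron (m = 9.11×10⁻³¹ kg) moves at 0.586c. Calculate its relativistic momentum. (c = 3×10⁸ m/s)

γ = 1/√(1 - 0.586²) = 1.234
v = 0.586 × 3×10⁸ = 1.758×10⁸ m/s
p = γmv = 1.234 × 9.11×10⁻³¹ × 1.758×10⁸ = 1.976×10⁻²² kg·m/s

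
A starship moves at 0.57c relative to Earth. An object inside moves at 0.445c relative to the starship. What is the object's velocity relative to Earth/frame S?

u = (u' + v)/(1 + u'v/c²)
Numerator: 0.445 + 0.57 = 1.015
Denominator: 1 + 0.25365 = 1.25365
u = 1.015/1.25365 = 0.8096c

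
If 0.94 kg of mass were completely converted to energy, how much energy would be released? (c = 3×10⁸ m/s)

Using E = mc²:
c² = (3×10⁸)² = 9×10¹⁶ m²/s²
E = 0.94 × 9×10¹⁶ = 8.460×10¹⁶ J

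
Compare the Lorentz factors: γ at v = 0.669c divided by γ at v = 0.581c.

γ₁ = 1/√(1 - 0.669²) = 1.3454
γ₂ = 1/√(1 - 0.581²) = 1.2286
γ₁/γ₂ = 1.3454/1.2286 = 1.095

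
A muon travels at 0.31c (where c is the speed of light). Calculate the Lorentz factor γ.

v/c = 0.31, so (v/c)² = 0.0961
1 - (v/c)² = 0.9039
γ = 1/√(0.9039) = 1.052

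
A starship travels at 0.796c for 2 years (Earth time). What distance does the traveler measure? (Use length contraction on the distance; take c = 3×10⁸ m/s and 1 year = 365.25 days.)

Earth distance: d = v × t = 0.796c × 2 yr = 1.5072×10¹⁶ m
γ = 1.6521
d' = d/γ = 1.5072×10¹⁶/1.6521 = 9.123×10¹⁵ m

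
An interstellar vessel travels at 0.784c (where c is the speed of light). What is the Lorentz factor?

v/c = 0.784, so (v/c)² = 0.614656
1 - (v/c)² = 0.385344
γ = 1/√(0.385344) = 1.611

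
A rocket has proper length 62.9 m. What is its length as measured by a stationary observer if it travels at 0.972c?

Proper length L₀ = 62.9 m
γ = 1/√(1 - 0.972²) = 4.256
L = L₀/γ = 62.9/4.256 = 14.78 m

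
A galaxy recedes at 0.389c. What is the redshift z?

β = 0.389
(1+β)/(1-β) = 1.389/0.611 = 2.27332
√(2.27332) = 1.5078
z = 1.5078 - 1 = 0.5078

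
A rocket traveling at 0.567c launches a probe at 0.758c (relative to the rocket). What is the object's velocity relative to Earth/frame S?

u = (u' + v)/(1 + u'v/c²)
Numerator: 0.758 + 0.567 = 1.325
Denominator: 1 + 0.429786 = 1.429786
u = 1.325/1.429786 = 0.9267c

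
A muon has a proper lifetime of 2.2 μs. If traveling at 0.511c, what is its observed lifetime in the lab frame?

Proper lifetime τ₀ = 2.2 μs
γ = 1/√(1 - 0.511²) = 1.163
τ = γτ₀ = 1.163 × 2.2 μs = 2.559 μs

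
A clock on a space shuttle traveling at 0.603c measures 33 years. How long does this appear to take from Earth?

Proper time Δt₀ = 33 years
γ = 1/√(1 - 0.603²) = 1.2535
Δt = γΔt₀ = 1.2535 × 33 = 41.37 years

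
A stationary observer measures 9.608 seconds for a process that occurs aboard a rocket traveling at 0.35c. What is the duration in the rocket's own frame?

Dilated time Δt = 9.608 seconds
γ = 1/√(1 - 0.35²) = 1.0675
Δt₀ = Δt/γ = 9.608/1.0675 = 9.000 seconds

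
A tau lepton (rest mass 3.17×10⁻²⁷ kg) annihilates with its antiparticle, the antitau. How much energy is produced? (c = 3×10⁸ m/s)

Both particles have the same rest mass, so total mass = 2m
E = 2m·c² = 2 × 3.17×10⁻²⁷ × (3×10⁸)²
= 2 × 3.17×10⁻²⁷ × 9×10¹⁶
= 5.706×10⁻¹⁰ J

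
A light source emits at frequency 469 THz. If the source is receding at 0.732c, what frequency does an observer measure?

β = v/c = 0.732
(1-β)/(1+β) = 0.268/1.732 = 0.15473
Doppler factor = √(0.15473) = 0.3934
f_obs = 469 × 0.3934 = 184.5 THz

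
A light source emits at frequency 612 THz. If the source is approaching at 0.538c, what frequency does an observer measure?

β = v/c = 0.538
(1+β)/(1-β) = 1.538/0.462 = 3.329
Doppler factor = √(3.329) = 1.825
f_obs = 612 × 1.825 = 1117 THz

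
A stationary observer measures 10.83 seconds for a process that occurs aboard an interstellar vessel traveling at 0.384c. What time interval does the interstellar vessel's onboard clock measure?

Dilated time Δt = 10.83 seconds
γ = 1/√(1 - 0.384²) = 1.083
Δt₀ = Δt/γ = 10.83/1.083 = 10.00 seconds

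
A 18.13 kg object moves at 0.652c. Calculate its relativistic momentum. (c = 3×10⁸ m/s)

γ = 1/√(1 - 0.652²) = 1.319
v = 0.652 × 3×10⁸ = 1.956×10⁸ m/s
p = γmv = 1.319 × 18.13 × 1.956×10⁸ = 4.677×10⁹ kg·m/s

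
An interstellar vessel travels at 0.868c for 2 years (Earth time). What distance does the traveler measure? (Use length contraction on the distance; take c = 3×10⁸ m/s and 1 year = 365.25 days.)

Earth distance: d = v × t = 0.868c × 2 yr = 1.6435×10¹⁶ m
γ = 2.0138
d' = d/γ = 1.6435×10¹⁶/2.0138 = 8.161×10¹⁵ m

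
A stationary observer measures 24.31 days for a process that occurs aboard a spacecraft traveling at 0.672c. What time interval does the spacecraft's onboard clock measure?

Dilated time Δt = 24.31 days
γ = 1/√(1 - 0.672²) = 1.3503
Δt₀ = Δt/γ = 24.31/1.3503 = 18.00 days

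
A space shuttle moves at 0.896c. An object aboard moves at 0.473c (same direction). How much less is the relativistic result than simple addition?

Classical: u' + v = 0.473 + 0.896 = 1.369c
Relativistic: u = (0.473 + 0.896)/(1 + 0.423808) = 1.369/1.423808 = 0.9615c
Difference: 1.369 - 0.9615 = 0.4075c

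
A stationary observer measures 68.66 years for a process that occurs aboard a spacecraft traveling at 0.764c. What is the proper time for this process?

Dilated time Δt = 68.66 years
γ = 1/√(1 - 0.764²) = 1.550
Δt₀ = Δt/γ = 68.66/1.550 = 44.30 years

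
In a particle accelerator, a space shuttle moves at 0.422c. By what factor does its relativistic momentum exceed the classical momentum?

p_rel = γmv, p_class = mv
Ratio = γ = 1/√(1 - 0.422²)
= 1/√(0.821916) = 1.103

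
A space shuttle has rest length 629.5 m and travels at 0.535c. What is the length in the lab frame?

Proper length L₀ = 629.5 m
γ = 1/√(1 - 0.535²) = 1.18364
L = L₀/γ = 629.5/1.18364 = 531.8 m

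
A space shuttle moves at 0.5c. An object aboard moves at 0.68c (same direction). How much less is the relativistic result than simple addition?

Classical: u' + v = 0.68 + 0.5 = 1.18c
Relativistic: u = (0.68 + 0.5)/(1 + 0.34) = 1.18/1.34 = 0.8806c
Difference: 1.18 - 0.8806 = 0.2994c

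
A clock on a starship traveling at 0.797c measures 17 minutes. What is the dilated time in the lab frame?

Proper time Δt₀ = 17 minutes
γ = 1/√(1 - 0.797²) = 1.656
Δt = γΔt₀ = 1.656 × 17 = 28.15 minutes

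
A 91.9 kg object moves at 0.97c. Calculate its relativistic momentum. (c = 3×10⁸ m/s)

γ = 1/√(1 - 0.97²) = 4.113
v = 0.97 × 3×10⁸ = 2.910×10⁸ m/s
p = γmv = 4.113 × 91.9 × 2.910×10⁸ = 1.100×10¹¹ kg·m/s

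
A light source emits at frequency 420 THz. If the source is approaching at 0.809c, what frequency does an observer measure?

β = v/c = 0.809
(1+β)/(1-β) = 1.809/0.191 = 9.4712
Doppler factor = √(9.4712) = 3.078
f_obs = 420 × 3.078 = 1293 THz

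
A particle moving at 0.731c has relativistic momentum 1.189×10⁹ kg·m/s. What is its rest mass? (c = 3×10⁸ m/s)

γ = 1/√(1 - 0.731²) = 1.4655
v = 0.731 × 3×10⁸ = 2.193×10⁸ m/s
m = p/(γv) = 1.189×10⁹/(1.4655 × 2.193×10⁸) = 3.700 kg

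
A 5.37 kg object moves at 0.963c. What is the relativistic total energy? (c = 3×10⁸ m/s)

γ = 1/√(1 - 0.963²) = 3.7106
mc² = 5.37 × (3×10⁸)² = 4.833×10¹⁷ J
E = γmc² = 3.7106 × 4.833×10¹⁷ = 1.793×10¹⁸ J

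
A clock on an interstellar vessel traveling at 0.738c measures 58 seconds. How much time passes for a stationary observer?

Proper time Δt₀ = 58 seconds
γ = 1/√(1 - 0.738²) = 1.4819
Δt = γΔt₀ = 1.4819 × 58 = 85.95 seconds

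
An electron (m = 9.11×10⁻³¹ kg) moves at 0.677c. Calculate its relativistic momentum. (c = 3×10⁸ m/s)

γ = 1/√(1 - 0.677²) = 1.359
v = 0.677 × 3×10⁸ = 2.031×10⁸ m/s
p = γmv = 1.359 × 9.11×10⁻³¹ × 2.031×10⁸ = 2.514×10⁻²² kg·m/s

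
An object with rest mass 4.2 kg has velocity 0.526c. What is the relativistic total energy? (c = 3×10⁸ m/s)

γ = 1/√(1 - 0.526²) = 1.176
mc² = 4.2 × (3×10⁸)² = 3.780×10¹⁷ J
E = γmc² = 1.176 × 3.780×10¹⁷ = 4.445×10¹⁷ J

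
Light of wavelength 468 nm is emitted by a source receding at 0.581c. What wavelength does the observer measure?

β = 0.581
Wavelength Doppler factor = √(1.581/0.419) = √(3.7733) = 1.9425
λ_obs = 468 × 1.9425 = 909.1 nm (redshift)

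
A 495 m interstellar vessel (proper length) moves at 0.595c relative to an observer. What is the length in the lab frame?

Proper length L₀ = 495 m
γ = 1/√(1 - 0.595²) = 1.2442
L = L₀/γ = 495/1.2442 = 397.8 m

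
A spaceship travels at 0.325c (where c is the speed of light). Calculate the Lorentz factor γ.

v/c = 0.325, so (v/c)² = 0.105625
1 - (v/c)² = 0.894375
γ = 1/√(0.894375) = 1.057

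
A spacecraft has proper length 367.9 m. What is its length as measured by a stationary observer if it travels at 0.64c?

Proper length L₀ = 367.9 m
γ = 1/√(1 - 0.64²) = 1.3014
L = L₀/γ = 367.9/1.3014 = 282.7 m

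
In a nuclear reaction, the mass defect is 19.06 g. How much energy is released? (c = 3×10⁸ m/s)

Convert mass defect: Δm = 19.06 g = 0.01906 kg
E = Δm·c² = 0.01906 × (3×10⁸)²
= 0.01906 × 9×10¹⁶ = 1.715×10¹⁵ J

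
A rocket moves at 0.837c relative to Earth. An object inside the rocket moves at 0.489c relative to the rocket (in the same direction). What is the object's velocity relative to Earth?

u = (u' + v)/(1 + u'v/c²)
Numerator: 0.489 + 0.837 = 1.326
Denominator: 1 + 0.409293 = 1.409293
u = 1.326/1.409293 = 0.9409c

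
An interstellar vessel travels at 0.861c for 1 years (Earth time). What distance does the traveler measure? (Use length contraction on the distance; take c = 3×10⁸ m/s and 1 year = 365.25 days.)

Earth distance: d = v × t = 0.861c × 1 yr = 8.151×10¹⁵ m
γ = 1.966
d' = d/γ = 8.151×10¹⁵/1.966 = 4.146×10¹⁵ m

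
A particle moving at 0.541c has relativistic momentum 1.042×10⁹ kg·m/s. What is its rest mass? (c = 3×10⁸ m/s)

γ = 1/√(1 - 0.541²) = 1.189
v = 0.541 × 3×10⁸ = 1.623×10⁸ m/s
m = p/(γv) = 1.042×10⁹/(1.189 × 1.623×10⁸) = 5.400 kg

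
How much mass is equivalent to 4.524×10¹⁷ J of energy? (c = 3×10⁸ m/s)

From E = mc², we get m = E/c²
c² = (3×10⁸)² = 9×10¹⁶ m²/s²
m = 4.524×10¹⁷ / 9×10¹⁶ = 5.027 kg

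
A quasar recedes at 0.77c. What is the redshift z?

β = 0.77
(1+β)/(1-β) = 1.77/0.23 = 7.696
√(7.696) = 2.774
z = 2.774 - 1 = 1.774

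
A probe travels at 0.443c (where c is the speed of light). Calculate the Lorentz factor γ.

v/c = 0.443, so (v/c)² = 0.196249
1 - (v/c)² = 0.803751
γ = 1/√(0.803751) = 1.115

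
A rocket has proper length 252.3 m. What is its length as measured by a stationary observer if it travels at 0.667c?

Proper length L₀ = 252.3 m
γ = 1/√(1 - 0.667²) = 1.342
L = L₀/γ = 252.3/1.342 = 188.0 m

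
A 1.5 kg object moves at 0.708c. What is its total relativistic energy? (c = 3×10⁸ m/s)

γ = 1/√(1 - 0.708²) = 1.416
mc² = 1.5 × (3×10⁸)² = 1.350×10¹⁷ J
E = γmc² = 1.416 × 1.350×10¹⁷ = 1.912×10¹⁷ J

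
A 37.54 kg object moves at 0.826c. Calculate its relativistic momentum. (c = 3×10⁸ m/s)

γ = 1/√(1 - 0.826²) = 1.774
v = 0.826 × 3×10⁸ = 2.478×10⁸ m/s
p = γmv = 1.774 × 37.54 × 2.478×10⁸ = 1.650×10¹⁰ kg·m/s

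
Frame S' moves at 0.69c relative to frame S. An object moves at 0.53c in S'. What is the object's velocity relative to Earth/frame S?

u = (u' + v)/(1 + u'v/c²)
Numerator: 0.53 + 0.69 = 1.22
Denominator: 1 + 0.3657 = 1.3657
u = 1.22/1.3657 = 0.8933c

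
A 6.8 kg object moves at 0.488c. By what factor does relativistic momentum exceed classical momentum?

p_rel = γmv, p_class = mv
Ratio = γ = 1/√(1 - 0.488²) = 1.146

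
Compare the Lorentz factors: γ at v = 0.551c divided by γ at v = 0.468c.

γ₁ = 1/√(1 - 0.551²) = 1.1983
γ₂ = 1/√(1 - 0.468²) = 1.1316
γ₁/γ₂ = 1.1983/1.1316 = 1.059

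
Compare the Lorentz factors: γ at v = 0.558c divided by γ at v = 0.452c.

γ₁ = 1/√(1 - 0.558²) = 1.205
γ₂ = 1/√(1 - 0.452²) = 1.121
γ₁/γ₂ = 1.205/1.121 = 1.075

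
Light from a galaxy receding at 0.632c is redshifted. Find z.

β = 0.632
(1+β)/(1-β) = 1.632/0.368 = 4.435
√(4.435) = 2.106
z = 2.106 - 1 = 1.106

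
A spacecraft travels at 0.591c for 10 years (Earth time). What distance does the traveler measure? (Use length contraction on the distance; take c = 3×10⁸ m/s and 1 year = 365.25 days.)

Earth distance: d = v × t = 0.591c × 10 yr = 5.5952×10¹⁶ m
γ = 1.2397
d' = d/γ = 5.5952×10¹⁶/1.2397 = 4.513×10¹⁶ m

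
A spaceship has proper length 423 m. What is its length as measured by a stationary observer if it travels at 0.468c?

Proper length L₀ = 423 m
γ = 1/√(1 - 0.468²) = 1.1316
L = L₀/γ = 423/1.1316 = 373.8 m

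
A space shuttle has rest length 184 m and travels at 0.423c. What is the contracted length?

Proper length L₀ = 184 m
γ = 1/√(1 - 0.423²) = 1.104
L = L₀/γ = 184/1.104 = 166.7 m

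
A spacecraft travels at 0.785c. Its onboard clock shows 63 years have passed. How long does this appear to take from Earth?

Proper time Δt₀ = 63 years
γ = 1/√(1 - 0.785²) = 1.614
Δt = γΔt₀ = 1.614 × 63 = 101.7 years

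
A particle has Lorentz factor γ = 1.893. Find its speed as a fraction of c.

From γ = 1/√(1 - v²/c²):
1/γ² = 1/1.893² = 0.2791
v²/c² = 1 - 0.2791 = 0.7209
v/c = √(0.7209) = 0.8491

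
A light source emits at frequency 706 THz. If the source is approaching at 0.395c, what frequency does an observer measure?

β = v/c = 0.395
(1+β)/(1-β) = 1.395/0.605 = 2.3058
Doppler factor = √(2.3058) = 1.518
f_obs = 706 × 1.518 = 1072 THz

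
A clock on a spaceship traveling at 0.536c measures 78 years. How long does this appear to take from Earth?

Proper time Δt₀ = 78 years
γ = 1/√(1 - 0.536²) = 1.1845
Δt = γΔt₀ = 1.1845 × 78 = 92.39 years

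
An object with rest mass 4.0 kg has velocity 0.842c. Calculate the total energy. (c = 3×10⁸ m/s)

γ = 1/√(1 - 0.842²) = 1.8536
mc² = 4.0 × (3×10⁸)² = 3.600×10¹⁷ J
E = γmc² = 1.8536 × 3.600×10¹⁷ = 6.673×10¹⁷ J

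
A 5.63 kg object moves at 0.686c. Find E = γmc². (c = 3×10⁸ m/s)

γ = 1/√(1 - 0.686²) = 1.3744
mc² = 5.63 × (3×10⁸)² = 5.067×10¹⁷ J
E = γmc² = 1.3744 × 5.067×10¹⁷ = 6.964×10¹⁷ J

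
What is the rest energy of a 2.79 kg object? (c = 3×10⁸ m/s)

c² = (3×10⁸)² = 9.000×10¹⁶ m²/s²
E₀ = mc² = 2.79 × 9.000×10¹⁶ = 2.511×10¹⁷ J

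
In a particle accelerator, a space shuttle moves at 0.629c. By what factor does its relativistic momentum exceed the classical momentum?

p_rel = γmv, p_class = mv
Ratio = γ = 1/√(1 - 0.629²)
= 1/√(0.604359) = 1.286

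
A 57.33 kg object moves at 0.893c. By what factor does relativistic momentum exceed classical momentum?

p_rel = γmv, p_class = mv
Ratio = γ = 1/√(1 - 0.893²) = 2.222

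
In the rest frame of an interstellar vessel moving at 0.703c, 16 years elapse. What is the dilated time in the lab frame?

Proper time Δt₀ = 16 years
γ = 1/√(1 - 0.703²) = 1.406
Δt = γΔt₀ = 1.406 × 16 = 22.50 years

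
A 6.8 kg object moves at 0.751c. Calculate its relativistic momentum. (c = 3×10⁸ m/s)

γ = 1/√(1 - 0.751²) = 1.514
v = 0.751 × 3×10⁸ = 2.253×10⁸ m/s
p = γmv = 1.514 × 6.8 × 2.253×10⁸ = 2.320×10⁹ kg·m/s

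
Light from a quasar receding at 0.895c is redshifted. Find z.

β = 0.895
(1+β)/(1-β) = 1.895/0.105 = 18.048
√(18.048) = 4.248
z = 4.248 - 1 = 3.248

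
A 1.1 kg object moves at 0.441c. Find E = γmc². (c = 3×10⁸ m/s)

γ = 1/√(1 - 0.441²) = 1.114
mc² = 1.1 × (3×10⁸)² = 9.900×10¹⁶ J
E = γmc² = 1.114 × 9.900×10¹⁶ = 1.103×10¹⁷ J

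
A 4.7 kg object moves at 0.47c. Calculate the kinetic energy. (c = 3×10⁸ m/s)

γ = 1/√(1 - 0.47²) = 1.13293
γ - 1 = 0.13293
KE = (γ-1)mc² = 0.13293 × 4.7 × (3×10⁸)² = 5.623×10¹⁶ J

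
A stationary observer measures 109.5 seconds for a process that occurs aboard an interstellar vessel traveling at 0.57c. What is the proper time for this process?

Dilated time Δt = 109.5 seconds
γ = 1/√(1 - 0.57²) = 1.2171
Δt₀ = Δt/γ = 109.5/1.2171 = 89.97 seconds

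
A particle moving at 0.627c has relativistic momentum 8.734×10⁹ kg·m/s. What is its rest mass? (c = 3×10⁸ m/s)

γ = 1/√(1 - 0.627²) = 1.2837
v = 0.627 × 3×10⁸ = 1.881×10⁸ m/s
m = p/(γv) = 8.734×10⁹/(1.2837 × 1.881×10⁸) = 36.17 kg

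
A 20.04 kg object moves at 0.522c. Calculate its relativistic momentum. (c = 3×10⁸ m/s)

γ = 1/√(1 - 0.522²) = 1.1724
v = 0.522 × 3×10⁸ = 1.566×10⁸ m/s
p = γmv = 1.1724 × 20.04 × 1.566×10⁸ = 3.679×10⁹ kg·m/s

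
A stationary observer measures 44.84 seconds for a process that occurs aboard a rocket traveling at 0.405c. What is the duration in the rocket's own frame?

Dilated time Δt = 44.84 seconds
γ = 1/√(1 - 0.405²) = 1.0937
Δt₀ = Δt/γ = 44.84/1.0937 = 41.00 seconds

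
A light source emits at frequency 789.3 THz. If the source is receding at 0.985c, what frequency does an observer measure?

β = v/c = 0.985
(1-β)/(1+β) = 0.015/1.985 = 0.007557
Doppler factor = √(0.007557) = 0.08693
f_obs = 789.3 × 0.08693 = 68.61 THz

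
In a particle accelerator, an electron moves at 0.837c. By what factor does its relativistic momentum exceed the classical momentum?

p_rel = γmv, p_class = mv
Ratio = γ = 1/√(1 - 0.837²)
= 1/√(0.299431) = 1.827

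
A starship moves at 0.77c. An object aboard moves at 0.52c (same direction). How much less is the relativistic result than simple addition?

Classical: u' + v = 0.52 + 0.77 = 1.29c
Relativistic: u = (0.52 + 0.77)/(1 + 0.4004) = 1.29/1.4004 = 0.9212c
Difference: 1.29 - 0.9212 = 0.3688c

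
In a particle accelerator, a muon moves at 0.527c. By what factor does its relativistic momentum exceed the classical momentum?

p_rel = γmv, p_class = mv
Ratio = γ = 1/√(1 - 0.527²)
= 1/√(0.722271) = 1.177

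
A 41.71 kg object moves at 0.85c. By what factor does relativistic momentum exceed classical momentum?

p_rel = γmv, p_class = mv
Ratio = γ = 1/√(1 - 0.85²) = 1.898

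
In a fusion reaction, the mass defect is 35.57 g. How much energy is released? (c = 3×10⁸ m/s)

Convert mass defect: Δm = 35.57 g = 0.03557 kg
E = Δm·c² = 0.03557 × (3×10⁸)²
= 0.03557 × 9×10¹⁶ = 3.201×10¹⁵ J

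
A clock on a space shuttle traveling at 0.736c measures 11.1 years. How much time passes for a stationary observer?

Proper time Δt₀ = 11.1 years
γ = 1/√(1 - 0.736²) = 1.4771
Δt = γΔt₀ = 1.4771 × 11.1 = 16.40 years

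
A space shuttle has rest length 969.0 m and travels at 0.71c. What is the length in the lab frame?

Proper length L₀ = 969.0 m
γ = 1/√(1 - 0.71²) = 1.420
L = L₀/γ = 969.0/1.420 = 682.4 m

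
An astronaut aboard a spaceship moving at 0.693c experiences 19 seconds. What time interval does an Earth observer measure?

Proper time Δt₀ = 19 seconds
γ = 1/√(1 - 0.693²) = 1.387
Δt = γΔt₀ = 1.387 × 19 = 26.35 seconds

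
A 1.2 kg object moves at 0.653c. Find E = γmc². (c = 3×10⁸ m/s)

γ = 1/√(1 - 0.653²) = 1.320
mc² = 1.2 × (3×10⁸)² = 1.080×10¹⁷ J
E = γmc² = 1.320 × 1.080×10¹⁷ = 1.426×10¹⁷ J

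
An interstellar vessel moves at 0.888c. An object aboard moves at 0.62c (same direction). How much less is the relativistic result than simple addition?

Classical: u' + v = 0.62 + 0.888 = 1.508c
Relativistic: u = (0.62 + 0.888)/(1 + 0.55056) = 1.508/1.55056 = 0.9726c
Difference: 1.508 - 0.9726 = 0.5354c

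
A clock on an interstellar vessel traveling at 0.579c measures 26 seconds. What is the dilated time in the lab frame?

Proper time Δt₀ = 26 seconds
γ = 1/√(1 - 0.579²) = 1.2265
Δt = γΔt₀ = 1.2265 × 26 = 31.89 seconds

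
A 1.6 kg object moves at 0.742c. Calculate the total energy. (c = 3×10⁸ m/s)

γ = 1/√(1 - 0.742²) = 1.492
mc² = 1.6 × (3×10⁸)² = 1.440×10¹⁷ J
E = γmc² = 1.492 × 1.440×10¹⁷ = 2.148×10¹⁷ J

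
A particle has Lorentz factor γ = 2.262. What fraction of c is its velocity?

From γ = 1/√(1 - v²/c²):
1/γ² = 1/2.262² = 0.1954
v²/c² = 1 - 0.1954 = 0.8046
v/c = √(0.8046) = 0.8970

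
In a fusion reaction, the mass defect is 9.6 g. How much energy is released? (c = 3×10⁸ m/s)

Convert mass defect: Δm = 9.6 g = 0.0096 kg
E = Δm·c² = 0.0096 × (3×10⁸)²
= 0.0096 × 9×10¹⁶ = 8.640×10¹⁴ J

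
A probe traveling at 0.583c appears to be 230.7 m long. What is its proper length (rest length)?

Contracted length L = 230.7 m
γ = 1/√(1 - 0.583²) = 1.2308
L₀ = γL = 1.2308 × 230.7 = 283.9 m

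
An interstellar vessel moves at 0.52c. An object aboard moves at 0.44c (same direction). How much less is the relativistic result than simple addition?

Classical: u' + v = 0.44 + 0.52 = 0.96c
Relativistic: u = (0.44 + 0.52)/(1 + 0.2288) = 0.96/1.2288 = 0.78125c
Difference: 0.96 - 0.78125 = 0.1788c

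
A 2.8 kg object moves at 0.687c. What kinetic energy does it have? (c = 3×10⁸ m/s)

γ = 1/√(1 - 0.687²) = 1.37616
γ - 1 = 0.37616
KE = (γ-1)mc² = 0.37616 × 2.8 × (3×10⁸)² = 9.479×10¹⁶ J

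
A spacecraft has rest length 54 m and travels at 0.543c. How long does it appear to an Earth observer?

Proper length L₀ = 54 m
γ = 1/√(1 - 0.543²) = 1.19086
L = L₀/γ = 54/1.19086 = 45.35 m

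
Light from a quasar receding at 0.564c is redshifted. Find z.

β = 0.564
(1+β)/(1-β) = 1.564/0.436 = 3.587
√(3.587) = 1.894
z = 1.894 - 1 = 0.8940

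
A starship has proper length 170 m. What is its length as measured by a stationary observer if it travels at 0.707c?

Proper length L₀ = 170 m
γ = 1/√(1 - 0.707²) = 1.414
L = L₀/γ = 170/1.414 = 120.2 m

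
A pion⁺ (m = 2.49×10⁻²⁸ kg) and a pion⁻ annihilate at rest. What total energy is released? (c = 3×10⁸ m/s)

Both particles have the same rest mass, so total mass = 2m
E = 2m·c² = 2 × 2.49×10⁻²⁸ × (3×10⁸)²
= 2 × 2.49×10⁻²⁸ × 9×10¹⁶
= 4.482×10⁻¹¹ J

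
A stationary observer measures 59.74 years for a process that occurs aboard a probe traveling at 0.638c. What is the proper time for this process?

Dilated time Δt = 59.74 years
γ = 1/√(1 - 0.638²) = 1.2986
Δt₀ = Δt/γ = 59.74/1.2986 = 46.00 years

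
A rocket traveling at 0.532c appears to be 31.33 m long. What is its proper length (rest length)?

Contracted length L = 31.33 m
γ = 1/√(1 - 0.532²) = 1.181
L₀ = γL = 1.181 × 31.33 = 37.00 m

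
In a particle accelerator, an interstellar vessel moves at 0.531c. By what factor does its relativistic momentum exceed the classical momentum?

p_rel = γmv, p_class = mv
Ratio = γ = 1/√(1 - 0.531²)
= 1/√(0.718039) = 1.180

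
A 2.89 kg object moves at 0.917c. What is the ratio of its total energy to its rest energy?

E = γmc², E₀ = mc²
E/E₀ = γ = 1/√(1 - 0.917²) = 2.507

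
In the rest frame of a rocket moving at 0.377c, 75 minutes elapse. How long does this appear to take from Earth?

Proper time Δt₀ = 75 minutes
γ = 1/√(1 - 0.377²) = 1.07966
Δt = γΔt₀ = 1.07966 × 75 = 80.97 minutes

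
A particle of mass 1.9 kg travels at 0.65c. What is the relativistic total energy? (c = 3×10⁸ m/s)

γ = 1/√(1 - 0.65²) = 1.316
mc² = 1.9 × (3×10⁸)² = 1.710×10¹⁷ J
E = γmc² = 1.316 × 1.710×10¹⁷ = 2.250×10¹⁷ J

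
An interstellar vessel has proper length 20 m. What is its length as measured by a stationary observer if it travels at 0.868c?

Proper length L₀ = 20 m
γ = 1/√(1 - 0.868²) = 2.0138
L = L₀/γ = 20/2.0138 = 9.931 m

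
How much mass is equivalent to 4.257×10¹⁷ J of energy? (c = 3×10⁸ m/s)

From E = mc², we get m = E/c²
c² = (3×10⁸)² = 9×10¹⁶ m²/s²
m = 4.257×10¹⁷ / 9×10¹⁶ = 4.730 kg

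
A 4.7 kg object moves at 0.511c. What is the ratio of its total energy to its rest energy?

E = γmc², E₀ = mc²
E/E₀ = γ = 1/√(1 - 0.511²) = 1.163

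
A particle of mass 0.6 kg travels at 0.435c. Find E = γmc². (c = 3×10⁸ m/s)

γ = 1/√(1 - 0.435²) = 1.1106
mc² = 0.6 × (3×10⁸)² = 5.400×10¹⁶ J
E = γmc² = 1.1106 × 5.400×10¹⁶ = 5.997×10¹⁶ J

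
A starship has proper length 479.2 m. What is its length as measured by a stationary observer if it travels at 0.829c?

Proper length L₀ = 479.2 m
γ = 1/√(1 - 0.829²) = 1.788
L = L₀/γ = 479.2/1.788 = 268.0 m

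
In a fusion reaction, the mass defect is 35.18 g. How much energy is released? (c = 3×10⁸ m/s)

Convert mass defect: Δm = 35.18 g = 0.03518 kg
E = Δm·c² = 0.03518 × (3×10⁸)²
= 0.03518 × 9×10¹⁶ = 3.166×10¹⁵ J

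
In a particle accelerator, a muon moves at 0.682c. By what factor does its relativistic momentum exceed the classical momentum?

p_rel = γmv, p_class = mv
Ratio = γ = 1/√(1 - 0.682²)
= 1/√(0.534876) = 1.367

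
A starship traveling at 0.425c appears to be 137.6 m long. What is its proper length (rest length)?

Contracted length L = 137.6 m
γ = 1/√(1 - 0.425²) = 1.105
L₀ = γL = 1.105 × 137.6 = 152.0 m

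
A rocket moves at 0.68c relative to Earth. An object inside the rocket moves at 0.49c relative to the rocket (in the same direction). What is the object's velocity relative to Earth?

u = (u' + v)/(1 + u'v/c²)
Numerator: 0.49 + 0.68 = 1.17
Denominator: 1 + 0.3332 = 1.3332
u = 1.17/1.3332 = 0.8776c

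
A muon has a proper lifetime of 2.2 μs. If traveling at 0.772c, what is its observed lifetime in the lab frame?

Proper lifetime τ₀ = 2.2 μs
γ = 1/√(1 - 0.772²) = 1.573
τ = γτ₀ = 1.573 × 2.2 μs = 3.461 μs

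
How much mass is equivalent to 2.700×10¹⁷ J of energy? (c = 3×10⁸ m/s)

From E = mc², we get m = E/c²
c² = (3×10⁸)² = 9×10¹⁶ m²/s²
m = 2.700×10¹⁷ / 9×10¹⁶ = 3.000 kg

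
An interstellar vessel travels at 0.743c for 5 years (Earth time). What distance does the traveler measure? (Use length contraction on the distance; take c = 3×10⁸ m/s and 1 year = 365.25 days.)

Earth distance: d = v × t = 0.743c × 5 yr = 3.517×10¹⁶ m
γ = 1.494
d' = d/γ = 3.517×10¹⁶/1.494 = 2.354×10¹⁶ m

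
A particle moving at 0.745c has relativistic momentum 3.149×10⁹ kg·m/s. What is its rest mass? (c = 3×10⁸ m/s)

γ = 1/√(1 - 0.745²) = 1.499
v = 0.745 × 3×10⁸ = 2.235×10⁸ m/s
m = p/(γv) = 3.149×10⁹/(1.499 × 2.235×10⁸) = 9.399 kg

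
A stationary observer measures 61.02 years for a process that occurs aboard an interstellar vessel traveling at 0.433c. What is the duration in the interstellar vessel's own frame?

Dilated time Δt = 61.02 years
γ = 1/√(1 - 0.433²) = 1.1094
Δt₀ = Δt/γ = 61.02/1.1094 = 55.00 years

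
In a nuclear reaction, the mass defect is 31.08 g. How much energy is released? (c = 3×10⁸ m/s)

Convert mass defect: Δm = 31.08 g = 0.03108 kg
E = Δm·c² = 0.03108 × (3×10⁸)²
= 0.03108 × 9×10¹⁶ = 2.797×10¹⁵ J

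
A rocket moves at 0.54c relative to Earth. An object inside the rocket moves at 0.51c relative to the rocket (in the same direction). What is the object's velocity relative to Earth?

u = (u' + v)/(1 + u'v/c²)
Numerator: 0.51 + 0.54 = 1.05
Denominator: 1 + 0.2754 = 1.2754
u = 1.05/1.2754 = 0.8233c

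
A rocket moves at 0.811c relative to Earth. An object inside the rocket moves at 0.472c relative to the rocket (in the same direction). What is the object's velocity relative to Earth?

u = (u' + v)/(1 + u'v/c²)
Numerator: 0.472 + 0.811 = 1.283
Denominator: 1 + 0.382792 = 1.382792
u = 1.283/1.382792 = 0.9278c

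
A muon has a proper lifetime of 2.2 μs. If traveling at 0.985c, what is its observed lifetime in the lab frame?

Proper lifetime τ₀ = 2.2 μs
γ = 1/√(1 - 0.985²) = 5.795
τ = γτ₀ = 5.795 × 2.2 μs = 12.75 μs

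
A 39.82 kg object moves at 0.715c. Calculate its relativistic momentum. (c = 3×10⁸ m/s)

γ = 1/√(1 - 0.715²) = 1.4304
v = 0.715 × 3×10⁸ = 2.145×10⁸ m/s
p = γmv = 1.4304 × 39.82 × 2.145×10⁸ = 1.222×10¹⁰ kg·m/s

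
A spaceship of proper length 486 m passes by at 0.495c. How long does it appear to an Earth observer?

Proper length L₀ = 486 m
γ = 1/√(1 - 0.495²) = 1.1509
L = L₀/γ = 486/1.1509 = 422.3 m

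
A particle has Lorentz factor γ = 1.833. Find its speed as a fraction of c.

From γ = 1/√(1 - v²/c²):
1/γ² = 1/1.833² = 0.2976
v²/c² = 1 - 0.2976 = 0.7024
v/c = √(0.7024) = 0.8381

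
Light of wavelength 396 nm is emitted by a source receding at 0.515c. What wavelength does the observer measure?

β = 0.515
Wavelength Doppler factor = √(1.515/0.485) = √(3.1237) = 1.7674
λ_obs = 396 × 1.7674 = 699.9 nm (redshift)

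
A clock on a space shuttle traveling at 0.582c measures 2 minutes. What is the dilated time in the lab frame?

Proper time Δt₀ = 2 minutes
γ = 1/√(1 - 0.582²) = 1.2297
Δt = γΔt₀ = 1.2297 × 2 = 2.459 minutes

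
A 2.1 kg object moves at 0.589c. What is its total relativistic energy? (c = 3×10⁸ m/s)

γ = 1/√(1 - 0.589²) = 1.2374
mc² = 2.1 × (3×10⁸)² = 1.890×10¹⁷ J
E = γmc² = 1.2374 × 1.890×10¹⁷ = 2.339×10¹⁷ J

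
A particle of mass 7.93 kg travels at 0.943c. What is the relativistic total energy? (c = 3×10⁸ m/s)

γ = 1/√(1 - 0.943²) = 3.005
mc² = 7.93 × (3×10⁸)² = 7.137×10¹⁷ J
E = γmc² = 3.005 × 7.137×10¹⁷ = 2.145×10¹⁸ J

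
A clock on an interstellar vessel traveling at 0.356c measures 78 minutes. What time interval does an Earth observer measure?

Proper time Δt₀ = 78 minutes
γ = 1/√(1 - 0.356²) = 1.0701
Δt = γΔt₀ = 1.0701 × 78 = 83.47 minutes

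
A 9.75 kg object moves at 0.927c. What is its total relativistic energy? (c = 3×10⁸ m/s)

γ = 1/√(1 - 0.927²) = 2.6662
mc² = 9.75 × (3×10⁸)² = 8.775×10¹⁷ J
E = γmc² = 2.6662 × 8.775×10¹⁷ = 2.340×10¹⁸ J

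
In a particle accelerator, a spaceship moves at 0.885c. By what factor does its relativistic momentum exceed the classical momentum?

p_rel = γmv, p_class = mv
Ratio = γ = 1/√(1 - 0.885²)
= 1/√(0.216775) = 2.148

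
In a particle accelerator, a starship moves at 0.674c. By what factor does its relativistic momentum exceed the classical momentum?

p_rel = γmv, p_class = mv
Ratio = γ = 1/√(1 - 0.674²)
= 1/√(0.545724) = 1.354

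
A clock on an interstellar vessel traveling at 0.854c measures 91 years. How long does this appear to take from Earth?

Proper time Δt₀ = 91 years
γ = 1/√(1 - 0.854²) = 1.922
Δt = γΔt₀ = 1.922 × 91 = 174.9 years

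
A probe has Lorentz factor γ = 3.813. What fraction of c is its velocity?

From γ = 1/√(1 - v²/c²):
1/γ² = 1/3.813² = 0.06878
v²/c² = 1 - 0.06878 = 0.9312
v/c = √(0.9312) = 0.9650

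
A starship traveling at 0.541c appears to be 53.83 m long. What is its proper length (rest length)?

Contracted length L = 53.83 m
γ = 1/√(1 - 0.541²) = 1.18903
L₀ = γL = 1.18903 × 53.83 = 64.01 m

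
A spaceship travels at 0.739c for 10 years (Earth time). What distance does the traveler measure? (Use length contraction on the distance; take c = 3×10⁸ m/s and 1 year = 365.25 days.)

Earth distance: d = v × t = 0.739c × 10 yr = 6.99632×10¹⁶ m
γ = 1.48433
d' = d/γ = 6.99632×10¹⁶/1.48433 = 4.713×10¹⁶ m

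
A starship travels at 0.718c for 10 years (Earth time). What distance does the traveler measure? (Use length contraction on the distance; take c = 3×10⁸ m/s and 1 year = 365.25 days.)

Earth distance: d = v × t = 0.718c × 10 yr = 6.798×10¹⁶ m
γ = 1.437
d' = d/γ = 6.798×10¹⁶/1.437 = 4.731×10¹⁶ m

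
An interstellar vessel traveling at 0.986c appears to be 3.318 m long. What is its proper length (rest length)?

Contracted length L = 3.318 m
γ = 1/√(1 - 0.986²) = 5.997
L₀ = γL = 5.997 × 3.318 = 19.90 m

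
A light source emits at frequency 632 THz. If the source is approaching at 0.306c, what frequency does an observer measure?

β = v/c = 0.306
(1+β)/(1-β) = 1.306/0.694 = 1.8818
Doppler factor = √(1.8818) = 1.3718
f_obs = 632 × 1.3718 = 867.0 THz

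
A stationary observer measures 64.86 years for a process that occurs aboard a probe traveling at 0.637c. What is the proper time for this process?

Dilated time Δt = 64.86 years
γ = 1/√(1 - 0.637²) = 1.2972
Δt₀ = Δt/γ = 64.86/1.2972 = 50.00 years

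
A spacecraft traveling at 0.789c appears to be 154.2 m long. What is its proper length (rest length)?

Contracted length L = 154.2 m
γ = 1/√(1 - 0.789²) = 1.628
L₀ = γL = 1.628 × 154.2 = 251.0 m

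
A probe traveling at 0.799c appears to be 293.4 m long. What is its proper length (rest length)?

Contracted length L = 293.4 m
γ = 1/√(1 - 0.799²) = 1.663
L₀ = γL = 1.663 × 293.4 = 487.9 m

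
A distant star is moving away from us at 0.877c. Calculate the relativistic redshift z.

β = 0.877
(1+β)/(1-β) = 1.877/0.123 = 15.26
√(15.26) = 3.906
z = 3.906 - 1 = 2.906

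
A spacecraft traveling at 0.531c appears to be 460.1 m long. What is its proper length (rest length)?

Contracted length L = 460.1 m
γ = 1/√(1 - 0.531²) = 1.1801
L₀ = γL = 1.1801 × 460.1 = 543.0 m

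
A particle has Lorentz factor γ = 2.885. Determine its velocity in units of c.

From γ = 1/√(1 - v²/c²):
1/γ² = 1/2.885² = 0.1201
v²/c² = 1 - 0.1201 = 0.8799
v/c = √(0.8799) = 0.9380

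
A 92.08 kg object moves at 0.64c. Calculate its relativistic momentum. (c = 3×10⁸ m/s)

γ = 1/√(1 - 0.64²) = 1.3014
v = 0.64 × 3×10⁸ = 1.920×10⁸ m/s
p = γmv = 1.3014 × 92.08 × 1.920×10⁸ = 2.301×10¹⁰ kg·m/s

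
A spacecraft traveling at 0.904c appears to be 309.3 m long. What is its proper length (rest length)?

Contracted length L = 309.3 m
γ = 1/√(1 - 0.904²) = 2.339
L₀ = γL = 2.339 × 309.3 = 723.5 m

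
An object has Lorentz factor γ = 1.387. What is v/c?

From γ = 1/√(1 - v²/c²):
1/γ² = 1/1.387² = 0.5198
v²/c² = 1 - 0.5198 = 0.4802
v/c = √(0.4802) = 0.6930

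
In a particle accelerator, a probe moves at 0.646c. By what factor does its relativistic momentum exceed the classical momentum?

p_rel = γmv, p_class = mv
Ratio = γ = 1/√(1 - 0.646²)
= 1/√(0.582684) = 1.310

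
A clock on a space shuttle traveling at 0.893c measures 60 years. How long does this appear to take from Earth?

Proper time Δt₀ = 60 years
γ = 1/√(1 - 0.893²) = 2.222
Δt = γΔt₀ = 2.222 × 60 = 133.3 years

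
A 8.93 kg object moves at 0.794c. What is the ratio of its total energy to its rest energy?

E = γmc², E₀ = mc²
E/E₀ = γ = 1/√(1 - 0.794²) = 1.645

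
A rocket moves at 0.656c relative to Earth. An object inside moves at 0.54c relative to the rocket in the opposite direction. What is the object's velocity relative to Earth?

Object's velocity in rocket frame is u' = -0.54c
u = (u' + v)/(1 + u'v/c²) = (v - 0.54)/(1 - 0.54·v/c²)
Numerator: 0.656 - 0.54 = 0.116
Denominator: 1 - 0.35424 = 0.64576
u = 0.116/0.64576 = 0.1796c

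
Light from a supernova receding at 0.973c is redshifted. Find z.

β = 0.973
(1+β)/(1-β) = 1.973/0.027 = 73.07
√(73.07) = 8.548
z = 8.548 - 1 = 7.548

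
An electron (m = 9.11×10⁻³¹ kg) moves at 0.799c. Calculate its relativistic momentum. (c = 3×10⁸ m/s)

γ = 1/√(1 - 0.799²) = 1.663
v = 0.799 × 3×10⁸ = 2.397×10⁸ m/s
p = γmv = 1.663 × 9.11×10⁻³¹ × 2.397×10⁸ = 3.631×10⁻²² kg·m/s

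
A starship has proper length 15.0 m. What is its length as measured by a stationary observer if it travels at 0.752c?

Proper length L₀ = 15.0 m
γ = 1/√(1 - 0.752²) = 1.5171
L = L₀/γ = 15.0/1.5171 = 9.887 m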